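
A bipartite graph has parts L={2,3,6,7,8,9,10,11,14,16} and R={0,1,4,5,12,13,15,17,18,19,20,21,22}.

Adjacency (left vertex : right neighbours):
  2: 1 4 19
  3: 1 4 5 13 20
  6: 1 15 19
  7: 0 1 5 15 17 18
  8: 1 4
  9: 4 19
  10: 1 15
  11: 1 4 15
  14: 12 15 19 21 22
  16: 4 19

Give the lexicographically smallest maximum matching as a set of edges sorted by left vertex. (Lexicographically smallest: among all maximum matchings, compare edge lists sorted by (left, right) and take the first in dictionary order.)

|M| = 7 (so the lex-smallest maximum matching has 7 edges)
process left vertices in ascending order; for each, take the smallest-labelled available neighbour that still permits 7 edges overall, or leave it unmatched if none does
lex-smallest matching: {2-1, 3-5, 6-15, 7-0, 8-4, 9-19, 14-12}

Lex-smallest maximum matching: {(2,1), (3,5), (6,15), (7,0), (8,4), (9,19), (14,12)}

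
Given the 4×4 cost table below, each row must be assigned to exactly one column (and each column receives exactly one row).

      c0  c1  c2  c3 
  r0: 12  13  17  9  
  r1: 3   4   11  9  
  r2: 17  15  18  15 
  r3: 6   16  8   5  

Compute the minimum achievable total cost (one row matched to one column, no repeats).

Minimum assignment cost: 35

optimal assignment: row0→col3 (cost 9), row1→col0 (cost 3), row2→col1 (cost 15), row3→col2 (cost 8)
total = 9 + 3 + 15 + 8 = 35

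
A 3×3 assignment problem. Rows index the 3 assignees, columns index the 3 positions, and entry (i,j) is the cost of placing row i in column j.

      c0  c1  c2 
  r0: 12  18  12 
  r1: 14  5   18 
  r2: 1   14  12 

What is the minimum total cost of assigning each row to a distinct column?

optimal assignment: row0→col2 (cost 12), row1→col1 (cost 5), row2→col0 (cost 1)
total = 12 + 5 + 1 = 18

Minimum assignment cost: 18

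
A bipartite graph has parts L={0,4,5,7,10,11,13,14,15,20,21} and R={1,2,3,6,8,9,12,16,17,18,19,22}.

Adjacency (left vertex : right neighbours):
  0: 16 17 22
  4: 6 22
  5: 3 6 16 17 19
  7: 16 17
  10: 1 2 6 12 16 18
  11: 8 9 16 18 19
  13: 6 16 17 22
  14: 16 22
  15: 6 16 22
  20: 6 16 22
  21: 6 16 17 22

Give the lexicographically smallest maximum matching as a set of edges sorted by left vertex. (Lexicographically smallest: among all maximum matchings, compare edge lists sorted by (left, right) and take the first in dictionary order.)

|M| = 7 (so the lex-smallest maximum matching has 7 edges)
process left vertices in ascending order; for each, take the smallest-labelled available neighbour that still permits 7 edges overall, or leave it unmatched if none does
lex-smallest matching: {0-16, 4-6, 5-3, 7-17, 10-1, 11-8, 13-22}

Lex-smallest maximum matching: {(0,16), (4,6), (5,3), (7,17), (10,1), (11,8), (13,22)}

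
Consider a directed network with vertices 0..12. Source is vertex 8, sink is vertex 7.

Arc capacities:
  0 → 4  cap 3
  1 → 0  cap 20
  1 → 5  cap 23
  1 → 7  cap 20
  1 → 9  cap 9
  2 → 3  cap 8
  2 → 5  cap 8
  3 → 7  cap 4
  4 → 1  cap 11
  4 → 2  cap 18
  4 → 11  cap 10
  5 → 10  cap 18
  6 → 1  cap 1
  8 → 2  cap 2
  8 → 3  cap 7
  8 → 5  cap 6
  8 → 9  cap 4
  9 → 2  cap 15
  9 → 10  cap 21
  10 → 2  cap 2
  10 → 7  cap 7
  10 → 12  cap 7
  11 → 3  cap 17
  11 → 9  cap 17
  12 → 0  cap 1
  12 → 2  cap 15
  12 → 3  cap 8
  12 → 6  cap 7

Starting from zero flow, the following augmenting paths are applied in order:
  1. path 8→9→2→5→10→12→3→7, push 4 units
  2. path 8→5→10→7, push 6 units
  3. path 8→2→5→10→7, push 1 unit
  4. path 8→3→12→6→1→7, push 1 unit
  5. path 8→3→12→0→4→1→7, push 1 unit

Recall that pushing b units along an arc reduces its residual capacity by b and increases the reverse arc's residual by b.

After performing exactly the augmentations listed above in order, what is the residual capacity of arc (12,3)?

Residual capacity of (12,3): 6

after path 1 (8→9→2→5→10→12→3→7, push 4): res(12,3)=4
after path 2 (8→5→10→7, push 6): res(12,3)=4
after path 3 (8→2→5→10→7, push 1): res(12,3)=4
after path 4 (8→3→12→6→1→7, push 1): res(12,3)=5
after path 5 (8→3→12→0→4→1→7, push 1): res(12,3)=6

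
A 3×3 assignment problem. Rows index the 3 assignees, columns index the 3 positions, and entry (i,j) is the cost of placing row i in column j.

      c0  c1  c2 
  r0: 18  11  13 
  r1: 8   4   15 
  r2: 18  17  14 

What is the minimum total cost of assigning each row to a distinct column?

Minimum assignment cost: 33

optimal assignment: row0→col1 (cost 11), row1→col0 (cost 8), row2→col2 (cost 14)
total = 11 + 8 + 14 = 33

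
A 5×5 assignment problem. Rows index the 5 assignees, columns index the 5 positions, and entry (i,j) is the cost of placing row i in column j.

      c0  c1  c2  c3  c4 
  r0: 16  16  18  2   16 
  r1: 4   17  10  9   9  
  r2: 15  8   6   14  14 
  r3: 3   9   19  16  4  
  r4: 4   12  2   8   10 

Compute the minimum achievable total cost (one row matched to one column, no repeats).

Minimum assignment cost: 20

optimal assignment: row0→col3 (cost 2), row1→col0 (cost 4), row2→col1 (cost 8), row3→col4 (cost 4), row4→col2 (cost 2)
total = 2 + 4 + 8 + 4 + 2 = 20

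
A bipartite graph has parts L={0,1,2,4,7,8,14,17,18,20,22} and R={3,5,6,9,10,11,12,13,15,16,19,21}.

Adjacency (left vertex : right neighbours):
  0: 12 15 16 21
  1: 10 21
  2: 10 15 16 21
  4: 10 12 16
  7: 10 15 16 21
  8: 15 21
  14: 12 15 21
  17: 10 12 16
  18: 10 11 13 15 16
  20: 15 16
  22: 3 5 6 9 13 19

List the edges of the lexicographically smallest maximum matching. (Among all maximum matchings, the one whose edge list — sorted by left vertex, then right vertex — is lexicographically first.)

|M| = 7 (so the lex-smallest maximum matching has 7 edges)
process left vertices in ascending order; for each, take the smallest-labelled available neighbour that still permits 7 edges overall, or leave it unmatched if none does
lex-smallest matching: {0-12, 1-10, 2-15, 4-16, 7-21, 18-11, 22-3}

Lex-smallest maximum matching: {(0,12), (1,10), (2,15), (4,16), (7,21), (18,11), (22,3)}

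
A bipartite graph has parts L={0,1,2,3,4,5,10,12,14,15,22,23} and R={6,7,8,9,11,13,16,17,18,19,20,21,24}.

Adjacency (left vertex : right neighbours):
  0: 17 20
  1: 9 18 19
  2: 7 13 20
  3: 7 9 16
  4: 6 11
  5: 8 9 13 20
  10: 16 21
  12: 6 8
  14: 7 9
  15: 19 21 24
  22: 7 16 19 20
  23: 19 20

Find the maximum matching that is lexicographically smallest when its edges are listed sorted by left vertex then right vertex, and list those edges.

|M| = 12 (so the lex-smallest maximum matching has 12 edges)
process left vertices in ascending order; for each, take the smallest-labelled available neighbour that still permits 12 edges overall, or leave it unmatched if none does
lex-smallest matching: {0-17, 1-9, 2-13, 3-16, 4-11, 5-8, 10-21, 12-6, 14-7, 15-24, 22-19, 23-20}

Lex-smallest maximum matching: {(0,17), (1,9), (2,13), (3,16), (4,11), (5,8), (10,21), (12,6), (14,7), (15,24), (22,19), (23,20)}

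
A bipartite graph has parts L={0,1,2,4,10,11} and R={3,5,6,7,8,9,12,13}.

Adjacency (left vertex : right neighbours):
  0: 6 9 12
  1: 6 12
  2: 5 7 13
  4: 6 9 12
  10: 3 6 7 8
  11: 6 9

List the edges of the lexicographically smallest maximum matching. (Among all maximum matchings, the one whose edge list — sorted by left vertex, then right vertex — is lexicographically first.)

|M| = 5 (so the lex-smallest maximum matching has 5 edges)
process left vertices in ascending order; for each, take the smallest-labelled available neighbour that still permits 5 edges overall, or leave it unmatched if none does
lex-smallest matching: {0-6, 1-12, 2-5, 4-9, 10-3}

Lex-smallest maximum matching: {(0,6), (1,12), (2,5), (4,9), (10,3)}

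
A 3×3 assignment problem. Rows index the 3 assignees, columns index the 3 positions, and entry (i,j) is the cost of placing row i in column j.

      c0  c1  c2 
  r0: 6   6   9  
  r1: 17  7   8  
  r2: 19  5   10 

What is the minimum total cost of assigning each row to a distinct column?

optimal assignment: row0→col0 (cost 6), row1→col2 (cost 8), row2→col1 (cost 5)
total = 6 + 8 + 5 = 19

Minimum assignment cost: 19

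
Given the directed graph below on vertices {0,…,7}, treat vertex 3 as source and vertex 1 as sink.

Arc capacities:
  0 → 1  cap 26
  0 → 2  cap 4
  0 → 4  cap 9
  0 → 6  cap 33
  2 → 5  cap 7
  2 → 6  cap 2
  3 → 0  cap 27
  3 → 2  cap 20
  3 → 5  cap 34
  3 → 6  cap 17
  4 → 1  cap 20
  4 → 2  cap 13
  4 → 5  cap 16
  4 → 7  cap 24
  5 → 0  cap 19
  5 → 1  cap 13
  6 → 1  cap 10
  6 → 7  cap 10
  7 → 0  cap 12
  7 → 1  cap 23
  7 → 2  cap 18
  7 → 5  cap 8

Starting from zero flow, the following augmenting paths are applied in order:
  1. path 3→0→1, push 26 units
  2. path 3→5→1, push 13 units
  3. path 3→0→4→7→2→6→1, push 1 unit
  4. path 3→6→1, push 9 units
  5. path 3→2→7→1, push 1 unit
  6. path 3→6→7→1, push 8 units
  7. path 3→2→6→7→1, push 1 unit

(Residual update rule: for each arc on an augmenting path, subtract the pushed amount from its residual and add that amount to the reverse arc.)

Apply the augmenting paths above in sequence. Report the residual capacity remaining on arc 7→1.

after path 1 (3→0→1, push 26): res(7,1)=23
after path 2 (3→5→1, push 13): res(7,1)=23
after path 3 (3→0→4→7→2→6→1, push 1): res(7,1)=23
after path 4 (3→6→1, push 9): res(7,1)=23
after path 5 (3→2→7→1, push 1): res(7,1)=22
after path 6 (3→6→7→1, push 8): res(7,1)=14
after path 7 (3→2→6→7→1, push 1): res(7,1)=13

Residual capacity of (7,1): 13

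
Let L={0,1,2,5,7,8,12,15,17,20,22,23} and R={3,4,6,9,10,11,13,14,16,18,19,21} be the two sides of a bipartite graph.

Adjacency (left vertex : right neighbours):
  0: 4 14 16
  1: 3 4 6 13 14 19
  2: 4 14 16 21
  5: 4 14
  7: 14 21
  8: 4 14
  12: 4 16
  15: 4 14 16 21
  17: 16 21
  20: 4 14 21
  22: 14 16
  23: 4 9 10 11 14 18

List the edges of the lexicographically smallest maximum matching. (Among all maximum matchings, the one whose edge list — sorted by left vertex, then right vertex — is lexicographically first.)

Lex-smallest maximum matching: {(0,4), (1,3), (2,14), (7,21), (12,16), (23,9)}

|M| = 6 (so the lex-smallest maximum matching has 6 edges)
process left vertices in ascending order; for each, take the smallest-labelled available neighbour that still permits 6 edges overall, or leave it unmatched if none does
lex-smallest matching: {0-4, 1-3, 2-14, 7-21, 12-16, 23-9}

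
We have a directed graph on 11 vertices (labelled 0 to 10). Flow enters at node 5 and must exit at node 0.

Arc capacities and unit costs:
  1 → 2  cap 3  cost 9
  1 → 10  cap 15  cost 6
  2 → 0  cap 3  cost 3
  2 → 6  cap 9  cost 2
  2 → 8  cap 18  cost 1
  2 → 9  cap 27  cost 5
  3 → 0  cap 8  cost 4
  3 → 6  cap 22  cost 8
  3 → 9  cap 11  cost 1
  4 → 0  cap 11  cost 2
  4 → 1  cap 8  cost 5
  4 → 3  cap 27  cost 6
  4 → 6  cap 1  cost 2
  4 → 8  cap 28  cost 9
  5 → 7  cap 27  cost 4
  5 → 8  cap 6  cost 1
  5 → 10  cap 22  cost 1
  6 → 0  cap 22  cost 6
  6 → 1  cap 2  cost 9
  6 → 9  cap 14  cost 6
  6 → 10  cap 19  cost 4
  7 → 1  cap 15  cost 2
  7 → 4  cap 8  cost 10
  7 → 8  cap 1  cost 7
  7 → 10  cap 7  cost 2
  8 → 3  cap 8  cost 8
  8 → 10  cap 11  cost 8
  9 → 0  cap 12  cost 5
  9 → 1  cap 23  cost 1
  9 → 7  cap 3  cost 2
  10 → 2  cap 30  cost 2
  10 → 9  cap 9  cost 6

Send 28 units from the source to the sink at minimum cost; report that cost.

Minimum cost for 28 units: 316

shortest-cost path #1: 5→10→2→0 push 3 @ unit cost 6 (adds 18)
shortest-cost path #2: 5→10→2→6→0 push 9 @ unit cost 11 (adds 99)
shortest-cost path #3: 5→10→9→0 push 9 @ unit cost 12 (adds 108)
shortest-cost path #4: 5→8→3→0 push 6 @ unit cost 13 (adds 78)
shortest-cost path #5: 5→10→2→9→0 push 1 @ unit cost 13 (adds 13)
total cost = 316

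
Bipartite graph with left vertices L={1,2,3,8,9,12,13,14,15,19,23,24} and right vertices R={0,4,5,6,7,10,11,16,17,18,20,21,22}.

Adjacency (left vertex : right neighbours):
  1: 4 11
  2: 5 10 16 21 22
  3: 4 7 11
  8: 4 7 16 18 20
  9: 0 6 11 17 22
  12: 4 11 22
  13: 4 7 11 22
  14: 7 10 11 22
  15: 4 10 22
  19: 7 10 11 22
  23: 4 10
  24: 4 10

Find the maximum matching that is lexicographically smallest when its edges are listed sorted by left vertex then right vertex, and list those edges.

Lex-smallest maximum matching: {(1,4), (2,5), (3,7), (8,16), (9,0), (12,11), (13,22), (14,10)}

|M| = 8 (so the lex-smallest maximum matching has 8 edges)
process left vertices in ascending order; for each, take the smallest-labelled available neighbour that still permits 8 edges overall, or leave it unmatched if none does
lex-smallest matching: {1-4, 2-5, 3-7, 8-16, 9-0, 12-11, 13-22, 14-10}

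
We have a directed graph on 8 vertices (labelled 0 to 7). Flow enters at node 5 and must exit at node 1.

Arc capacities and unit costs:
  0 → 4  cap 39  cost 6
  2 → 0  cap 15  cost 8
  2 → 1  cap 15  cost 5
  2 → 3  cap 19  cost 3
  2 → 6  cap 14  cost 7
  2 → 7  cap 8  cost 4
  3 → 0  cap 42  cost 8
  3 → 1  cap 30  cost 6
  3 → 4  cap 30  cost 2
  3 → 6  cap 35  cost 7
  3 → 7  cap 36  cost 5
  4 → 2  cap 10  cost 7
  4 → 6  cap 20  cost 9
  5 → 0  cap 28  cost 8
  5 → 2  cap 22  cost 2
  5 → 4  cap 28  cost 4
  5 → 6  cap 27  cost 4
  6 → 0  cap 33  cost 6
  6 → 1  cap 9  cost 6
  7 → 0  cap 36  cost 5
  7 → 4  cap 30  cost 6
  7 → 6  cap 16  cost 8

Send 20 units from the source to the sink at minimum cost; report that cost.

shortest-cost path #1: 5→2→1 push 15 @ unit cost 7 (adds 105)
shortest-cost path #2: 5→6→1 push 5 @ unit cost 10 (adds 50)
total cost = 155

Minimum cost for 20 units: 155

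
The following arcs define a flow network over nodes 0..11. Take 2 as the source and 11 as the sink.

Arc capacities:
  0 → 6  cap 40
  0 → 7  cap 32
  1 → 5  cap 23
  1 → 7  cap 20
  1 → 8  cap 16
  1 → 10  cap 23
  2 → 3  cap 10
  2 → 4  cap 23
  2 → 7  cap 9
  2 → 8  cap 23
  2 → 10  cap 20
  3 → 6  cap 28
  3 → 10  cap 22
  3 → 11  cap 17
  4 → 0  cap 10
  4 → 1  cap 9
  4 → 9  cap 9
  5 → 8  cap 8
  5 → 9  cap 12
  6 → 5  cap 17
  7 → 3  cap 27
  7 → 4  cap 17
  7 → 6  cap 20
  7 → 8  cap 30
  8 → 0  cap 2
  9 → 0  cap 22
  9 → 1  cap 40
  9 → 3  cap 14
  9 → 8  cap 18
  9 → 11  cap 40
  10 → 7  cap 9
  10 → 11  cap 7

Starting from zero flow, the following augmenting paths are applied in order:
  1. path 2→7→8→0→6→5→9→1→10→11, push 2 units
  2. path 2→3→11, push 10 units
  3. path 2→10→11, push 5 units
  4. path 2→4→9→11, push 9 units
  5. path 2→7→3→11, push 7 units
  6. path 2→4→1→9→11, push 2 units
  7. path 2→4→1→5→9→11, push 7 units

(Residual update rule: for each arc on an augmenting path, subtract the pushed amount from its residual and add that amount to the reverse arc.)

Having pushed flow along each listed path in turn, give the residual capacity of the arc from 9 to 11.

after path 1 (2→7→8→0→6→5→9→1→10→11, push 2): res(9,11)=40
after path 2 (2→3→11, push 10): res(9,11)=40
after path 3 (2→10→11, push 5): res(9,11)=40
after path 4 (2→4→9→11, push 9): res(9,11)=31
after path 5 (2→7→3→11, push 7): res(9,11)=31
after path 6 (2→4→1→9→11, push 2): res(9,11)=29
after path 7 (2→4→1→5→9→11, push 7): res(9,11)=22

Residual capacity of (9,11): 22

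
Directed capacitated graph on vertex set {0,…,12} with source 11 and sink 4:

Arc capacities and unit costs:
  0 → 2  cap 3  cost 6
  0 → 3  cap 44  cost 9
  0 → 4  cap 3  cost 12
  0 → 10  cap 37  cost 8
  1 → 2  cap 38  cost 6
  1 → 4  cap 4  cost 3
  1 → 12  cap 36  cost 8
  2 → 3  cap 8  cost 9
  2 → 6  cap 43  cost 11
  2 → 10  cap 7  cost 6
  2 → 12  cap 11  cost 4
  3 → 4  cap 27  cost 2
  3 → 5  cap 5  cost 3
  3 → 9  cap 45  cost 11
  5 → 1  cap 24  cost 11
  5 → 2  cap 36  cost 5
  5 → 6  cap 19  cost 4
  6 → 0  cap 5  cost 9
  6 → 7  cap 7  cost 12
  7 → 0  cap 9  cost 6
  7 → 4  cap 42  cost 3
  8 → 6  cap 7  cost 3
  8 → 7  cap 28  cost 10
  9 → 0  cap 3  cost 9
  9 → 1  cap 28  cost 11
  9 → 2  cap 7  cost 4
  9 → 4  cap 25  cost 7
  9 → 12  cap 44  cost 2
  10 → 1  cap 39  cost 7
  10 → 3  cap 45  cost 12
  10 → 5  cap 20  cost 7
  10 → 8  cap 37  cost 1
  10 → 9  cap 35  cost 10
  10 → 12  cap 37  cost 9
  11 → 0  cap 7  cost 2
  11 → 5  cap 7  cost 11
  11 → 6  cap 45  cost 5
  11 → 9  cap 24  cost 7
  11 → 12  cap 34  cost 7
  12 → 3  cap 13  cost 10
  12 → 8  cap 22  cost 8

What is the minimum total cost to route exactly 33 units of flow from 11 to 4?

shortest-cost path #1: 11→0→3→4 push 7 @ unit cost 13 (adds 91)
shortest-cost path #2: 11→9→4 push 24 @ unit cost 14 (adds 336)
shortest-cost path #3: 11→12→3→4 push 2 @ unit cost 19 (adds 38)
total cost = 465

Minimum cost for 33 units: 465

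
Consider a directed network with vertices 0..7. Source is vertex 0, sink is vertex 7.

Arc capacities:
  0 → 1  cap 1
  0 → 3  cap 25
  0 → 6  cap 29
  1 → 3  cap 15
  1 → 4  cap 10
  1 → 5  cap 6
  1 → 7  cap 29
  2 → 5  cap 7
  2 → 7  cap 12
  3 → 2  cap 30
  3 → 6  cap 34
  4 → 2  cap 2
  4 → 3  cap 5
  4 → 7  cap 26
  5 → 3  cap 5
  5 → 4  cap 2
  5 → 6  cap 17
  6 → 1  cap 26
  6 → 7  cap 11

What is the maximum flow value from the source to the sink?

augment #1: 0→1→7 bottleneck 1, total now 1
augment #2: 0→6→7 bottleneck 11, total now 12
augment #3: 0→3→2→7 bottleneck 12, total now 24
augment #4: 0→6→1→7 bottleneck 18, total now 42
augment #5: 0→3→6→1→7 bottleneck 8, total now 50
augment #6: 0→3→2→5→4→7 bottleneck 2, total now 52

Maximum flow value: 52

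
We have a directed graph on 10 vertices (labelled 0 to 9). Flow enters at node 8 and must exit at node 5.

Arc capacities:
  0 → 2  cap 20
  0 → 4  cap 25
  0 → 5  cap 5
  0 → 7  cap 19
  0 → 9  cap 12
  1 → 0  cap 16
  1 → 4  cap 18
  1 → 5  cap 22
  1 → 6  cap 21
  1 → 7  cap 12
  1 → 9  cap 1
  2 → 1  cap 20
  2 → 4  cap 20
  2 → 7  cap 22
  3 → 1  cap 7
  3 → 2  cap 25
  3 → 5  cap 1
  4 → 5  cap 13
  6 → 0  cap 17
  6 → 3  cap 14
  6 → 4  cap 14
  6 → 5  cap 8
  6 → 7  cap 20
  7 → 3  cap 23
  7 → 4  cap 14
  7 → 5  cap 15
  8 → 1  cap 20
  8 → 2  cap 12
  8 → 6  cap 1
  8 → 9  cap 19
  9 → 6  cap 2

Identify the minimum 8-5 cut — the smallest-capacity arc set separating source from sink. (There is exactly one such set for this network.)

Min-cut arcs: {(8,1), (8,2), (8,6), (9,6)} (total capacity 35)

augment #1: 8→1→5 push 20
augment #2: 8→6→5 push 1
augment #3: 8→2→1→5 push 2
augment #4: 8→2→4→5 push 10
augment #5: 8→9→6→5 push 2
max flow = 35; residual-reachable set from 8 gives S-side
cut edges (S→T): {(8,1), (8,2), (8,6), (9,6)} total cap 35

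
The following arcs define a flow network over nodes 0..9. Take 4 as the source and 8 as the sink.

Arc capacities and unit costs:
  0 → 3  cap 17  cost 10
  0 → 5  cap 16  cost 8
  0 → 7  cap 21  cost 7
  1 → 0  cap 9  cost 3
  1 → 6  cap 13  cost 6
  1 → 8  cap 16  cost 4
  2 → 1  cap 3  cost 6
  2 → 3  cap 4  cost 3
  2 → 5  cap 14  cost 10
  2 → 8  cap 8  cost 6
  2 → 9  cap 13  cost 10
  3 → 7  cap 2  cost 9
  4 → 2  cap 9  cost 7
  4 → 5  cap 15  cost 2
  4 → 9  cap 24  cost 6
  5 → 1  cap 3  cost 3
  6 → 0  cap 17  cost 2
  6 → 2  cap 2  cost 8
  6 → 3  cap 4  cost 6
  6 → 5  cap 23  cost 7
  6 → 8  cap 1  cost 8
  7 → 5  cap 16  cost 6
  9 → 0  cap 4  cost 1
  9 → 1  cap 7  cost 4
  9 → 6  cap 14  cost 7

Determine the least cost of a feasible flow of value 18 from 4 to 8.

shortest-cost path #1: 4→5→1→8 push 3 @ unit cost 9 (adds 27)
shortest-cost path #2: 4→2→8 push 8 @ unit cost 13 (adds 104)
shortest-cost path #3: 4→9→1→8 push 7 @ unit cost 14 (adds 98)
total cost = 229

Minimum cost for 18 units: 229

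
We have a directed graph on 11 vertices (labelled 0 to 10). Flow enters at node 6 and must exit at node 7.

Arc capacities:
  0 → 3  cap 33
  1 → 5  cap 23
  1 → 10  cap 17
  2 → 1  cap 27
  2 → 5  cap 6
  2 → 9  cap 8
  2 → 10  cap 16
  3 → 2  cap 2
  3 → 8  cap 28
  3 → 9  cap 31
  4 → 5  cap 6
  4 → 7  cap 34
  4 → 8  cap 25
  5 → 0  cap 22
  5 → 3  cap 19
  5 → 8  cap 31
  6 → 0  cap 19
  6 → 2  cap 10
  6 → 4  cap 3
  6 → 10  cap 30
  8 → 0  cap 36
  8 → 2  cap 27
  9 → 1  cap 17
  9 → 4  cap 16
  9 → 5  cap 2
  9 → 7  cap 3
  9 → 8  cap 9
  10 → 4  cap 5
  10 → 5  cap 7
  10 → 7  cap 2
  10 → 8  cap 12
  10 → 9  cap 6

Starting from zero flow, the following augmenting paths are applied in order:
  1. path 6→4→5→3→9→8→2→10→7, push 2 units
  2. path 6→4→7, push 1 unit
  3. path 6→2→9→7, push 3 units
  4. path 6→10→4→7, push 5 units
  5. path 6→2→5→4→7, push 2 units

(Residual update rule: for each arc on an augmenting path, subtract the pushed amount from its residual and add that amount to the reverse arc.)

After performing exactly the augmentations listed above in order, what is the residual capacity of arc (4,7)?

Residual capacity of (4,7): 26

after path 1 (6→4→5→3→9→8→2→10→7, push 2): res(4,7)=34
after path 2 (6→4→7, push 1): res(4,7)=33
after path 3 (6→2→9→7, push 3): res(4,7)=33
after path 4 (6→10→4→7, push 5): res(4,7)=28
after path 5 (6→2→5→4→7, push 2): res(4,7)=26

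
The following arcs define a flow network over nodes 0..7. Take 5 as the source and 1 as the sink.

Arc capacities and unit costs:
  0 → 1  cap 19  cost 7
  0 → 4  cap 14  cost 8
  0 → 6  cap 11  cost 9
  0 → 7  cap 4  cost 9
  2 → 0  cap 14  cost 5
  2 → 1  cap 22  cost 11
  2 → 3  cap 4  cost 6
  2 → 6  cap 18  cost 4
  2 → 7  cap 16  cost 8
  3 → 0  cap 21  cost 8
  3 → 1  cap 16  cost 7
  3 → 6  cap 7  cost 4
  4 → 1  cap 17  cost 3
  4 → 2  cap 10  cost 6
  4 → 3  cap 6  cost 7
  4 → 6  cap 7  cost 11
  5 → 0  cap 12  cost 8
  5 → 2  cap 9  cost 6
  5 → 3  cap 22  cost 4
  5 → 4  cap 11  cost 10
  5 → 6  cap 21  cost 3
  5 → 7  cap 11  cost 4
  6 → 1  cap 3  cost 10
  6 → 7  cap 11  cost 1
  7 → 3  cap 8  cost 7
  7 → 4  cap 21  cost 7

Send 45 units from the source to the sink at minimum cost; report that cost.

Minimum cost for 45 units: 577

shortest-cost path #1: 5→3→1 push 16 @ unit cost 11 (adds 176)
shortest-cost path #2: 5→6→1 push 3 @ unit cost 13 (adds 39)
shortest-cost path #3: 5→4→1 push 11 @ unit cost 13 (adds 143)
shortest-cost path #4: 5→7→4→1 push 6 @ unit cost 14 (adds 84)
shortest-cost path #5: 5→0→1 push 9 @ unit cost 15 (adds 135)
total cost = 577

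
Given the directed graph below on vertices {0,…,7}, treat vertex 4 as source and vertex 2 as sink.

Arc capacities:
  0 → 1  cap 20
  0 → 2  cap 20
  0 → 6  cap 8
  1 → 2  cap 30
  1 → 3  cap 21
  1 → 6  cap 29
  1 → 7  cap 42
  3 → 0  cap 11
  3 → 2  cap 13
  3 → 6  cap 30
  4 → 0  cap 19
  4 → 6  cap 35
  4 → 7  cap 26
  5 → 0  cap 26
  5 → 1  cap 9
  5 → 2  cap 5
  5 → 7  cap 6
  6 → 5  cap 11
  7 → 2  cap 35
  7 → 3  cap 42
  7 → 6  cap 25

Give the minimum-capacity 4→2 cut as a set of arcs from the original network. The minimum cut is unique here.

Min-cut arcs: {(4,0), (4,7), (6,5)} (total capacity 56)

augment #1: 4→0→2 push 19
augment #2: 4→7→2 push 26
augment #3: 4→6→5→2 push 5
augment #4: 4→6→5→0→2 push 1
augment #5: 4→6→5→1→2 push 5
max flow = 56; residual-reachable set from 4 gives S-side
cut edges (S→T): {(4,0), (4,7), (6,5)} total cap 56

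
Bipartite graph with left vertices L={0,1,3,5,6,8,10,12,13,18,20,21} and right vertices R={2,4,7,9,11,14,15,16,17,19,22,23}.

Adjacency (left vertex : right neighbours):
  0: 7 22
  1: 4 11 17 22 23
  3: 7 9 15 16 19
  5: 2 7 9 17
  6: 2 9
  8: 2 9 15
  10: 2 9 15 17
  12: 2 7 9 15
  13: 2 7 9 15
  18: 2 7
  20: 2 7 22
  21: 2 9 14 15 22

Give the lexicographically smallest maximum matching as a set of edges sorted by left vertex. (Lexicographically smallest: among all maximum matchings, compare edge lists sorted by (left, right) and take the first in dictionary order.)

|M| = 9 (so the lex-smallest maximum matching has 9 edges)
process left vertices in ascending order; for each, take the smallest-labelled available neighbour that still permits 9 edges overall, or leave it unmatched if none does
lex-smallest matching: {0-7, 1-4, 3-16, 5-2, 6-9, 8-15, 10-17, 20-22, 21-14}

Lex-smallest maximum matching: {(0,7), (1,4), (3,16), (5,2), (6,9), (8,15), (10,17), (20,22), (21,14)}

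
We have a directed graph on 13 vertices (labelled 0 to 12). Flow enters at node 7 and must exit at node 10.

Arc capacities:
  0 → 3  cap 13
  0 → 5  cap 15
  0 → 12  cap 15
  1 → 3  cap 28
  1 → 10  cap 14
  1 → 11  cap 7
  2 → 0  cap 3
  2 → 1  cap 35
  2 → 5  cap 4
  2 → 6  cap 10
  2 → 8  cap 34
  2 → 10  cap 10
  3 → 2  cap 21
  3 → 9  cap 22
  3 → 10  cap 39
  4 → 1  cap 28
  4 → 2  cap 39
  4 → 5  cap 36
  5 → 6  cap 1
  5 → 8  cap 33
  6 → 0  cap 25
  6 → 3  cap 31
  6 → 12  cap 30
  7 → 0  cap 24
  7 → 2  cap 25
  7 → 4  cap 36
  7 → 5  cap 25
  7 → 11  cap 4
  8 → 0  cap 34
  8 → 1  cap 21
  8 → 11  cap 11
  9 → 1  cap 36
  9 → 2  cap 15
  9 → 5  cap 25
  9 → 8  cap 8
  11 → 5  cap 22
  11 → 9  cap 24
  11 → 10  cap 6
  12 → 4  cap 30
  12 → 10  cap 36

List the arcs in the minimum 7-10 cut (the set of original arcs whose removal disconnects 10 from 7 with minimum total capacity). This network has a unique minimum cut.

Min-cut arcs: {(0,12), (1,10), (2,6), (2,10), (3,10), (5,6), (11,10)} (total capacity 95)

augment #1: 7→2→10 push 10
augment #2: 7→11→10 push 4
augment #3: 7→0→3→10 push 13
augment #4: 7→0→12→10 push 11
augment #5: 7→2→1→10 push 14
augment #6: 7→2→0→12→10 push 1
augment #7: 7→4→1→3→10 push 26
augment #8: 7→4→1→11→10 push 2
augment #9: 7→5→6→12→10 push 1
augment #10: 7→4→2→0→12→10 push 2
augment #11: 7→4→2→6→12→10 push 6
augment #12: 7→5→8→0→12→10 push 1
augment #13: 7→5→8→0→2→6→12→10 push 3
augment #14: 7→5→8→1→2→6→12→10 push 1
max flow = 95; residual-reachable set from 7 gives S-side
cut edges (S→T): {(0,12), (1,10), (2,6), (2,10), (3,10), (5,6), (11,10)} total cap 95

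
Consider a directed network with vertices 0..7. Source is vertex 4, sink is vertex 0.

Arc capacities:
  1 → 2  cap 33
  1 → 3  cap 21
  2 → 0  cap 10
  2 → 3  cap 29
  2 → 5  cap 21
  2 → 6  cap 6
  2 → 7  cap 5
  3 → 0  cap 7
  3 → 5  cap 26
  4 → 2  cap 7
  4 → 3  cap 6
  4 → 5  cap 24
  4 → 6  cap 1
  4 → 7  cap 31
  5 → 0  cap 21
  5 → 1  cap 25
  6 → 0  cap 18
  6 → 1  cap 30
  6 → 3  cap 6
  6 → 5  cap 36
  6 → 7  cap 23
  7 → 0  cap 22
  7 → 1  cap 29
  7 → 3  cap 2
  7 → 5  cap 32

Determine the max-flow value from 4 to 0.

augment #1: 4→2→0 bottleneck 7, total now 7
augment #2: 4→3→0 bottleneck 6, total now 13
augment #3: 4→5→0 bottleneck 21, total now 34
augment #4: 4→6→0 bottleneck 1, total now 35
augment #5: 4→7→0 bottleneck 22, total now 57
augment #6: 4→7→3→0 bottleneck 1, total now 58
augment #7: 4→5→1→2→0 bottleneck 3, total now 61
augment #8: 4→7→1→2→6→0 bottleneck 6, total now 67

Maximum flow value: 67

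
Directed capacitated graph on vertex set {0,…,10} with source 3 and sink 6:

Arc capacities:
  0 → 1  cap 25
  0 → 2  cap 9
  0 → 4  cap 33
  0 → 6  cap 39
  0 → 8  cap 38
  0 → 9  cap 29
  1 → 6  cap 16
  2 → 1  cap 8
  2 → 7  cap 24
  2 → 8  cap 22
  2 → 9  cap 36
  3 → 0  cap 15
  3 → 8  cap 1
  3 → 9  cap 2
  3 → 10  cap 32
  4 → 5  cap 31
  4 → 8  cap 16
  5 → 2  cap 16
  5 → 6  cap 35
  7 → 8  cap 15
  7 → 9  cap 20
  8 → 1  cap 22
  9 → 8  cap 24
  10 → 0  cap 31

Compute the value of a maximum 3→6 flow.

Maximum flow value: 49

augment #1: 3→0→6 bottleneck 15, total now 15
augment #2: 3→8→1→6 bottleneck 1, total now 16
augment #3: 3→10→0→6 bottleneck 24, total now 40
augment #4: 3→9→8→1→6 bottleneck 2, total now 42
augment #5: 3→10→0→1→6 bottleneck 7, total now 49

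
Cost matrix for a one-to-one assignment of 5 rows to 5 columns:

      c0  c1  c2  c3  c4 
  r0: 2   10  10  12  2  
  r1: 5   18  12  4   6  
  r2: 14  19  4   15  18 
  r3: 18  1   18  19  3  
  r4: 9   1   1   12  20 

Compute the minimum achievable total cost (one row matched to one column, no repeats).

Minimum assignment cost: 14

optimal assignment: row0→col0 (cost 2), row1→col3 (cost 4), row2→col2 (cost 4), row3→col4 (cost 3), row4→col1 (cost 1)
total = 2 + 4 + 4 + 3 + 1 = 14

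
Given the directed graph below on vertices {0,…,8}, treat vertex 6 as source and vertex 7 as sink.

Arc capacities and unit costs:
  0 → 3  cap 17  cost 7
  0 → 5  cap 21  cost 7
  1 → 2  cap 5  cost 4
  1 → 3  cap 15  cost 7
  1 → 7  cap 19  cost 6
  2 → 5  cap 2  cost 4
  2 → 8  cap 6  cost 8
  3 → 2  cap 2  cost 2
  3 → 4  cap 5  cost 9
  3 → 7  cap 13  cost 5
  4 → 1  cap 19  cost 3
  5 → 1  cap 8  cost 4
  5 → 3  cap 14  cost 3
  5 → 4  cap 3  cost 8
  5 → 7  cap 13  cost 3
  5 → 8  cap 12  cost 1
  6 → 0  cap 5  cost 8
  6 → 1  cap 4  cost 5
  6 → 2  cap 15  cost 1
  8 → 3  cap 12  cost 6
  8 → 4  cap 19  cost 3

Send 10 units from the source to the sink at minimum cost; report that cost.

Minimum cost for 10 units: 132

shortest-cost path #1: 6→2→5→7 push 2 @ unit cost 8 (adds 16)
shortest-cost path #2: 6→1→7 push 4 @ unit cost 11 (adds 44)
shortest-cost path #3: 6→0→5→7 push 4 @ unit cost 18 (adds 72)
total cost = 132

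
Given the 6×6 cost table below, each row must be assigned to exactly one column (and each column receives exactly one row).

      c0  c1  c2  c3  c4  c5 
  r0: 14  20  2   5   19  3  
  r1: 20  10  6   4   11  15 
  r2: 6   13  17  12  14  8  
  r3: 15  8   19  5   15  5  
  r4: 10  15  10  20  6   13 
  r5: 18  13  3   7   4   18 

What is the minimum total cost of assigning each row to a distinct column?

Minimum assignment cost: 30

optimal assignment: row0→col5 (cost 3), row1→col3 (cost 4), row2→col0 (cost 6), row3→col1 (cost 8), row4→col4 (cost 6), row5→col2 (cost 3)
total = 3 + 4 + 6 + 8 + 6 + 3 = 30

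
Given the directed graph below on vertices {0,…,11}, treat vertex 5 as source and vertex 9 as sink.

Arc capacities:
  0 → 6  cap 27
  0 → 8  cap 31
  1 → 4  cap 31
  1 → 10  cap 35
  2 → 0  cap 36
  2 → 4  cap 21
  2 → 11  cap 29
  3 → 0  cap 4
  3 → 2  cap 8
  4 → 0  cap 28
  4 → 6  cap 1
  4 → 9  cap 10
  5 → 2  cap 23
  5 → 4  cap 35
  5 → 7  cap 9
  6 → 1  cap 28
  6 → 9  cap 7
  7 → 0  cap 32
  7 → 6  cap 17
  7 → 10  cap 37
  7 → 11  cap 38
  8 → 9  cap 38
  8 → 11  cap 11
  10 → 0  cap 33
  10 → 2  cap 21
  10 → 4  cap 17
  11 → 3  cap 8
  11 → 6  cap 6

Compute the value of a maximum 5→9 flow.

Maximum flow value: 48

augment #1: 5→4→9 bottleneck 10, total now 10
augment #2: 5→4→6→9 bottleneck 1, total now 11
augment #3: 5→7→6→9 bottleneck 6, total now 17
augment #4: 5→2→0→8→9 bottleneck 23, total now 40
augment #5: 5→4→0→8→9 bottleneck 8, total now 48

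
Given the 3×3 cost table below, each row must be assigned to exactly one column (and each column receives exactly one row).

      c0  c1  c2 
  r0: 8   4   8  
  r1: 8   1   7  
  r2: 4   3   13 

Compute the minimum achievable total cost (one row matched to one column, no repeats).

optimal assignment: row0→col2 (cost 8), row1→col1 (cost 1), row2→col0 (cost 4)
total = 8 + 1 + 4 = 13

Minimum assignment cost: 13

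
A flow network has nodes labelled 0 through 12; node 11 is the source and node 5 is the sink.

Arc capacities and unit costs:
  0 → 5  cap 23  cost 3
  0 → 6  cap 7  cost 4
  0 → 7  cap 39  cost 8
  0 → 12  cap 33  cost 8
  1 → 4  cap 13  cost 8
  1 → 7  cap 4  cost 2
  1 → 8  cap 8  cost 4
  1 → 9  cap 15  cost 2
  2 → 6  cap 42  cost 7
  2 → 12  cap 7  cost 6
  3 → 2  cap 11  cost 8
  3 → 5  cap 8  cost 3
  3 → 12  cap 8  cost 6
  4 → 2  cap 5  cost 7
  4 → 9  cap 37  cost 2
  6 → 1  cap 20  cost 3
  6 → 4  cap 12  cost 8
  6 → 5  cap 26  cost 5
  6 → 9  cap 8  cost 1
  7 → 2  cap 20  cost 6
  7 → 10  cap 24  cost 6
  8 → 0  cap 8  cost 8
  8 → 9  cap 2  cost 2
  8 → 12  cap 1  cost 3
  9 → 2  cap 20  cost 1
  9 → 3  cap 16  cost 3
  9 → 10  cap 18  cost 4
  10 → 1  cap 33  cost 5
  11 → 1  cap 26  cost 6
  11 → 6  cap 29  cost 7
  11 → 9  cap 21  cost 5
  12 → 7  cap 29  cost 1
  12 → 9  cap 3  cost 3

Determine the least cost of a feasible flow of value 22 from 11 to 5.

shortest-cost path #1: 11→9→3→5 push 8 @ unit cost 11 (adds 88)
shortest-cost path #2: 11→6→5 push 14 @ unit cost 12 (adds 168)
total cost = 256

Minimum cost for 22 units: 256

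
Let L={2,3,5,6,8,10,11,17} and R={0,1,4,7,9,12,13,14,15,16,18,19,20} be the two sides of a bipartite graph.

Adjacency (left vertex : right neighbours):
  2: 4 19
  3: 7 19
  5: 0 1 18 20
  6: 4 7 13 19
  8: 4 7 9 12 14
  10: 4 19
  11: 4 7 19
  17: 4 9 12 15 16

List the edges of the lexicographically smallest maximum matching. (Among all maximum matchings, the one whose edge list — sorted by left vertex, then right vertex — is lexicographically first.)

Lex-smallest maximum matching: {(2,4), (3,7), (5,0), (6,13), (8,9), (10,19), (17,12)}

|M| = 7 (so the lex-smallest maximum matching has 7 edges)
process left vertices in ascending order; for each, take the smallest-labelled available neighbour that still permits 7 edges overall, or leave it unmatched if none does
lex-smallest matching: {2-4, 3-7, 5-0, 6-13, 8-9, 10-19, 17-12}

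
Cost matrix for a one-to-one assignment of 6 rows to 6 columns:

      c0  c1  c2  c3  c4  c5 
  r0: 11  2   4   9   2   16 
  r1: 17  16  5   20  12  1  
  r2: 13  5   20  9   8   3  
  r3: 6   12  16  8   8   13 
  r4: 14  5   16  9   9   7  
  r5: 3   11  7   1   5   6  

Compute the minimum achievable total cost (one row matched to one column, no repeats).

Minimum assignment cost: 22

optimal assignment: row0→col4 (cost 2), row1→col2 (cost 5), row2→col5 (cost 3), row3→col0 (cost 6), row4→col1 (cost 5), row5→col3 (cost 1)
total = 2 + 5 + 3 + 6 + 5 + 1 = 22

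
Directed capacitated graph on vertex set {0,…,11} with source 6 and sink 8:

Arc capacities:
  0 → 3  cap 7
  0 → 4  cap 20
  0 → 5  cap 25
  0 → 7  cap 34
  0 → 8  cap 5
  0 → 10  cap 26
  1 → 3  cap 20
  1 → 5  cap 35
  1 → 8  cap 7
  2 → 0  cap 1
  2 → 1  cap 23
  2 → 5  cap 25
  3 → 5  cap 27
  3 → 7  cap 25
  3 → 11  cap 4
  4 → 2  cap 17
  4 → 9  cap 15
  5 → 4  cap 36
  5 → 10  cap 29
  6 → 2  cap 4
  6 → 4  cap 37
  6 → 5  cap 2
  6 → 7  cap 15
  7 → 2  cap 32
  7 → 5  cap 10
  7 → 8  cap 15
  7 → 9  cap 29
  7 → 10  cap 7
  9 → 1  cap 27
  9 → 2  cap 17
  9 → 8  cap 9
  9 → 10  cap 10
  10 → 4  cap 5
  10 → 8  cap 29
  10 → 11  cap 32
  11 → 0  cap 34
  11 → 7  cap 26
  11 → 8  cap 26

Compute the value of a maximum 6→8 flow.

augment #1: 6→7→8 bottleneck 15, total now 15
augment #2: 6→2→0→8 bottleneck 1, total now 16
augment #3: 6→2→1→8 bottleneck 3, total now 19
augment #4: 6→4→9→8 bottleneck 9, total now 28
augment #5: 6→5→10→8 bottleneck 2, total now 30
augment #6: 6→4→2→1→8 bottleneck 4, total now 34
augment #7: 6→4→9→10→8 bottleneck 6, total now 40
augment #8: 6→4→2→5→10→8 bottleneck 13, total now 53

Maximum flow value: 53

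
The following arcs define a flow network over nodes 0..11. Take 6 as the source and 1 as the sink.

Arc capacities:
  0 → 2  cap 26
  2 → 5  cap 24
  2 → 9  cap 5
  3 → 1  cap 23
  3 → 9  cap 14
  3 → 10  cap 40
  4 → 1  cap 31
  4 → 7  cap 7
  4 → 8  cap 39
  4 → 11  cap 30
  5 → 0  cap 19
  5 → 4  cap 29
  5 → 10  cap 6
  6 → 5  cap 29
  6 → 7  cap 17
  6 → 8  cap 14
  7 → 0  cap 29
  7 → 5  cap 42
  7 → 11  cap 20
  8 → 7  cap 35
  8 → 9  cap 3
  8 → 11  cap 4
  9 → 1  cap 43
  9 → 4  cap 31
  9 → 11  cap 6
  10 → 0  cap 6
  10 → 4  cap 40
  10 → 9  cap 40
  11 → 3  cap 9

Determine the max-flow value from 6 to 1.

augment #1: 6→5→4→1 bottleneck 29, total now 29
augment #2: 6→8→9→1 bottleneck 3, total now 32
augment #3: 6→7→11→3→1 bottleneck 9, total now 41
augment #4: 6→7→0→2→9→1 bottleneck 5, total now 46
augment #5: 6→7→5→10→4→1 bottleneck 2, total now 48
augment #6: 6→7→5→10→9→1 bottleneck 1, total now 49
augment #7: 6→8→7→5→10→9→1 bottleneck 3, total now 52

Maximum flow value: 52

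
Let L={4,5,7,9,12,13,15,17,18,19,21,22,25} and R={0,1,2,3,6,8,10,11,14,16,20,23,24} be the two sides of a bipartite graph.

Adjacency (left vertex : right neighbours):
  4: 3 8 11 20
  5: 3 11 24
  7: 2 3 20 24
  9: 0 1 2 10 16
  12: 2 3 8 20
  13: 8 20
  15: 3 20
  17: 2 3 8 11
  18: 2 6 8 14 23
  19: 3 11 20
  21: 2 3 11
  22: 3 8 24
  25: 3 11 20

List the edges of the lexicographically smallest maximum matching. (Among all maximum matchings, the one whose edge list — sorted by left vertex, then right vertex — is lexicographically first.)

|M| = 8 (so the lex-smallest maximum matching has 8 edges)
process left vertices in ascending order; for each, take the smallest-labelled available neighbour that still permits 8 edges overall, or leave it unmatched if none does
lex-smallest matching: {4-3, 5-11, 7-2, 9-0, 12-8, 13-20, 18-6, 22-24}

Lex-smallest maximum matching: {(4,3), (5,11), (7,2), (9,0), (12,8), (13,20), (18,6), (22,24)}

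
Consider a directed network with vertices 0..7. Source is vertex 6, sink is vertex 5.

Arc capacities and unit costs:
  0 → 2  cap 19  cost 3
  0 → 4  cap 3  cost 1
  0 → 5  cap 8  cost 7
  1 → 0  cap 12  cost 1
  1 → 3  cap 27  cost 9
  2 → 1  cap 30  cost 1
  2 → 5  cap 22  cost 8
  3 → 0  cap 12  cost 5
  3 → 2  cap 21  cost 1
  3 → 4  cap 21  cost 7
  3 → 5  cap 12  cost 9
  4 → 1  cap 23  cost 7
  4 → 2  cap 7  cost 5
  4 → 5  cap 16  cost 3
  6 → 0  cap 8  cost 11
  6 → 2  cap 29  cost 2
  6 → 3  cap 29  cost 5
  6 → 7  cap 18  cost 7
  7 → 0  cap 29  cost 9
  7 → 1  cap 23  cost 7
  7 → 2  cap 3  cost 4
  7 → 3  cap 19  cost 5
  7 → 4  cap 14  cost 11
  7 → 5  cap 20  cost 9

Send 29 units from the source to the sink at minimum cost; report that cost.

shortest-cost path #1: 6→2→1→0→4→5 push 3 @ unit cost 8 (adds 24)
shortest-cost path #2: 6→2→5 push 22 @ unit cost 10 (adds 220)
shortest-cost path #3: 6→2→1→0→5 push 4 @ unit cost 11 (adds 44)
total cost = 288

Minimum cost for 29 units: 288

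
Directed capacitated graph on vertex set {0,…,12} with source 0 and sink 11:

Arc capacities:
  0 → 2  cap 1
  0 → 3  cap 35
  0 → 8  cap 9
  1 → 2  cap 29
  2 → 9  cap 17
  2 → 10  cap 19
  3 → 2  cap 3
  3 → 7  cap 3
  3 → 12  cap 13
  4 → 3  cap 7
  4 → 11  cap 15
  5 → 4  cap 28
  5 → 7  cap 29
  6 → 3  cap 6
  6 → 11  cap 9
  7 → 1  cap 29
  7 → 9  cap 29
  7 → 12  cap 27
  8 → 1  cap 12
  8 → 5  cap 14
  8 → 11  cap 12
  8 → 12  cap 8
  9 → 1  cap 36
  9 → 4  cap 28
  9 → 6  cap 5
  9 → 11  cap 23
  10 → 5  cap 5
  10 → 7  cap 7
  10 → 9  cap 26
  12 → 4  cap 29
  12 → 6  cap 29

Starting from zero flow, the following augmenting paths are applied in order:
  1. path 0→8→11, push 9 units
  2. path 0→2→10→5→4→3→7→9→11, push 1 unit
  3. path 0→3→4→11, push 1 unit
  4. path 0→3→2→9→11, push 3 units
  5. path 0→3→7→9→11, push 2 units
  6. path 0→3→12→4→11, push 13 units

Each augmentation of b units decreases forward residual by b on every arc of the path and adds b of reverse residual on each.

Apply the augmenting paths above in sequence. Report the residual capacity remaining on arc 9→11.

Residual capacity of (9,11): 17

after path 1 (0→8→11, push 9): res(9,11)=23
after path 2 (0→2→10→5→4→3→7→9→11, push 1): res(9,11)=22
after path 3 (0→3→4→11, push 1): res(9,11)=22
after path 4 (0→3→2→9→11, push 3): res(9,11)=19
after path 5 (0→3→7→9→11, push 2): res(9,11)=17
after path 6 (0→3→12→4→11, push 13): res(9,11)=17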